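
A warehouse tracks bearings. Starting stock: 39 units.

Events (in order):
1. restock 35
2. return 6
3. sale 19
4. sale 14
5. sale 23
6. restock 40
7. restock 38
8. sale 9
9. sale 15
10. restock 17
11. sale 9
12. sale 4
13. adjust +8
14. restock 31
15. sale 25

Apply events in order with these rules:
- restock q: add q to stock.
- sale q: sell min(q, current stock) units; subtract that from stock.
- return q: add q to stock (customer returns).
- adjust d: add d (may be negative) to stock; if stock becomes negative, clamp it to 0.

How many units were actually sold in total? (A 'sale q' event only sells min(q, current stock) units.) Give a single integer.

Processing events:
Start: stock = 39
  Event 1 (restock 35): 39 + 35 = 74
  Event 2 (return 6): 74 + 6 = 80
  Event 3 (sale 19): sell min(19,80)=19. stock: 80 - 19 = 61. total_sold = 19
  Event 4 (sale 14): sell min(14,61)=14. stock: 61 - 14 = 47. total_sold = 33
  Event 5 (sale 23): sell min(23,47)=23. stock: 47 - 23 = 24. total_sold = 56
  Event 6 (restock 40): 24 + 40 = 64
  Event 7 (restock 38): 64 + 38 = 102
  Event 8 (sale 9): sell min(9,102)=9. stock: 102 - 9 = 93. total_sold = 65
  Event 9 (sale 15): sell min(15,93)=15. stock: 93 - 15 = 78. total_sold = 80
  Event 10 (restock 17): 78 + 17 = 95
  Event 11 (sale 9): sell min(9,95)=9. stock: 95 - 9 = 86. total_sold = 89
  Event 12 (sale 4): sell min(4,86)=4. stock: 86 - 4 = 82. total_sold = 93
  Event 13 (adjust +8): 82 + 8 = 90
  Event 14 (restock 31): 90 + 31 = 121
  Event 15 (sale 25): sell min(25,121)=25. stock: 121 - 25 = 96. total_sold = 118
Final: stock = 96, total_sold = 118

Answer: 118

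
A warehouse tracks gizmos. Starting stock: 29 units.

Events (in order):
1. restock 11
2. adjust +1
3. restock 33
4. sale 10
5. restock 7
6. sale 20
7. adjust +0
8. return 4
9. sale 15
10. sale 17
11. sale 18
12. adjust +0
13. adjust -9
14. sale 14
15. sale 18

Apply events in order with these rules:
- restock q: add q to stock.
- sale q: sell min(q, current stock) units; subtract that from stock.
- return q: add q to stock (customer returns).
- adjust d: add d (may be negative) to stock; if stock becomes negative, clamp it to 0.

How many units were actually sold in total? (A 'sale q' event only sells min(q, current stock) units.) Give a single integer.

Answer: 80

Derivation:
Processing events:
Start: stock = 29
  Event 1 (restock 11): 29 + 11 = 40
  Event 2 (adjust +1): 40 + 1 = 41
  Event 3 (restock 33): 41 + 33 = 74
  Event 4 (sale 10): sell min(10,74)=10. stock: 74 - 10 = 64. total_sold = 10
  Event 5 (restock 7): 64 + 7 = 71
  Event 6 (sale 20): sell min(20,71)=20. stock: 71 - 20 = 51. total_sold = 30
  Event 7 (adjust +0): 51 + 0 = 51
  Event 8 (return 4): 51 + 4 = 55
  Event 9 (sale 15): sell min(15,55)=15. stock: 55 - 15 = 40. total_sold = 45
  Event 10 (sale 17): sell min(17,40)=17. stock: 40 - 17 = 23. total_sold = 62
  Event 11 (sale 18): sell min(18,23)=18. stock: 23 - 18 = 5. total_sold = 80
  Event 12 (adjust +0): 5 + 0 = 5
  Event 13 (adjust -9): 5 + -9 = 0 (clamped to 0)
  Event 14 (sale 14): sell min(14,0)=0. stock: 0 - 0 = 0. total_sold = 80
  Event 15 (sale 18): sell min(18,0)=0. stock: 0 - 0 = 0. total_sold = 80
Final: stock = 0, total_sold = 80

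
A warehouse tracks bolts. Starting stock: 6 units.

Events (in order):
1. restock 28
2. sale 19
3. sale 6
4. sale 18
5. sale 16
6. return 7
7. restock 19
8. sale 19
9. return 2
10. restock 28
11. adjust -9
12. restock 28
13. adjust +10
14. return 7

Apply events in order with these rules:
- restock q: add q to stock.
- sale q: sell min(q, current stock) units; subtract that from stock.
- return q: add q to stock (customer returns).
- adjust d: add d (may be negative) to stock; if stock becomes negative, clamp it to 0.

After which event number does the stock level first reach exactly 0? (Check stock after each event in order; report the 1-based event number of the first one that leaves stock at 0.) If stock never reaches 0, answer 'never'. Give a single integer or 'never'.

Answer: 4

Derivation:
Processing events:
Start: stock = 6
  Event 1 (restock 28): 6 + 28 = 34
  Event 2 (sale 19): sell min(19,34)=19. stock: 34 - 19 = 15. total_sold = 19
  Event 3 (sale 6): sell min(6,15)=6. stock: 15 - 6 = 9. total_sold = 25
  Event 4 (sale 18): sell min(18,9)=9. stock: 9 - 9 = 0. total_sold = 34
  Event 5 (sale 16): sell min(16,0)=0. stock: 0 - 0 = 0. total_sold = 34
  Event 6 (return 7): 0 + 7 = 7
  Event 7 (restock 19): 7 + 19 = 26
  Event 8 (sale 19): sell min(19,26)=19. stock: 26 - 19 = 7. total_sold = 53
  Event 9 (return 2): 7 + 2 = 9
  Event 10 (restock 28): 9 + 28 = 37
  Event 11 (adjust -9): 37 + -9 = 28
  Event 12 (restock 28): 28 + 28 = 56
  Event 13 (adjust +10): 56 + 10 = 66
  Event 14 (return 7): 66 + 7 = 73
Final: stock = 73, total_sold = 53

First zero at event 4.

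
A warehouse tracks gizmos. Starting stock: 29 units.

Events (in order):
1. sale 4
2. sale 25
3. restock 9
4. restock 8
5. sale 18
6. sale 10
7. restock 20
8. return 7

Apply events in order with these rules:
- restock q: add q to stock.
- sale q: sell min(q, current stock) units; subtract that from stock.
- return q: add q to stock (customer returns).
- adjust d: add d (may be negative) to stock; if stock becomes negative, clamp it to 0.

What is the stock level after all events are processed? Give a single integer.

Processing events:
Start: stock = 29
  Event 1 (sale 4): sell min(4,29)=4. stock: 29 - 4 = 25. total_sold = 4
  Event 2 (sale 25): sell min(25,25)=25. stock: 25 - 25 = 0. total_sold = 29
  Event 3 (restock 9): 0 + 9 = 9
  Event 4 (restock 8): 9 + 8 = 17
  Event 5 (sale 18): sell min(18,17)=17. stock: 17 - 17 = 0. total_sold = 46
  Event 6 (sale 10): sell min(10,0)=0. stock: 0 - 0 = 0. total_sold = 46
  Event 7 (restock 20): 0 + 20 = 20
  Event 8 (return 7): 20 + 7 = 27
Final: stock = 27, total_sold = 46

Answer: 27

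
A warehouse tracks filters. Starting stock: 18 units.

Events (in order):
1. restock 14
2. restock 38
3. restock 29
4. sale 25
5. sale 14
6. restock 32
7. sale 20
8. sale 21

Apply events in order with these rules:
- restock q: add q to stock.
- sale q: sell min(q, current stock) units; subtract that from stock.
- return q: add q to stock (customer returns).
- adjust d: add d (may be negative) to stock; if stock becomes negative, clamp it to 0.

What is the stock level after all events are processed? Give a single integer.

Processing events:
Start: stock = 18
  Event 1 (restock 14): 18 + 14 = 32
  Event 2 (restock 38): 32 + 38 = 70
  Event 3 (restock 29): 70 + 29 = 99
  Event 4 (sale 25): sell min(25,99)=25. stock: 99 - 25 = 74. total_sold = 25
  Event 5 (sale 14): sell min(14,74)=14. stock: 74 - 14 = 60. total_sold = 39
  Event 6 (restock 32): 60 + 32 = 92
  Event 7 (sale 20): sell min(20,92)=20. stock: 92 - 20 = 72. total_sold = 59
  Event 8 (sale 21): sell min(21,72)=21. stock: 72 - 21 = 51. total_sold = 80
Final: stock = 51, total_sold = 80

Answer: 51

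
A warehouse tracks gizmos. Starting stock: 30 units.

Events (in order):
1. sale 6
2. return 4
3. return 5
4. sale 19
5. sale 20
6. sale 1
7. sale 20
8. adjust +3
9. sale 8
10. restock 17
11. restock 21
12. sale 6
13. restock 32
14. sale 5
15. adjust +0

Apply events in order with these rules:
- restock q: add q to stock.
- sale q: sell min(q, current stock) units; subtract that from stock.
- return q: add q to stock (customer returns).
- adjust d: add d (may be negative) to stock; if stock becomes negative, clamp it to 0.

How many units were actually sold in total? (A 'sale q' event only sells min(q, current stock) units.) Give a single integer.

Answer: 53

Derivation:
Processing events:
Start: stock = 30
  Event 1 (sale 6): sell min(6,30)=6. stock: 30 - 6 = 24. total_sold = 6
  Event 2 (return 4): 24 + 4 = 28
  Event 3 (return 5): 28 + 5 = 33
  Event 4 (sale 19): sell min(19,33)=19. stock: 33 - 19 = 14. total_sold = 25
  Event 5 (sale 20): sell min(20,14)=14. stock: 14 - 14 = 0. total_sold = 39
  Event 6 (sale 1): sell min(1,0)=0. stock: 0 - 0 = 0. total_sold = 39
  Event 7 (sale 20): sell min(20,0)=0. stock: 0 - 0 = 0. total_sold = 39
  Event 8 (adjust +3): 0 + 3 = 3
  Event 9 (sale 8): sell min(8,3)=3. stock: 3 - 3 = 0. total_sold = 42
  Event 10 (restock 17): 0 + 17 = 17
  Event 11 (restock 21): 17 + 21 = 38
  Event 12 (sale 6): sell min(6,38)=6. stock: 38 - 6 = 32. total_sold = 48
  Event 13 (restock 32): 32 + 32 = 64
  Event 14 (sale 5): sell min(5,64)=5. stock: 64 - 5 = 59. total_sold = 53
  Event 15 (adjust +0): 59 + 0 = 59
Final: stock = 59, total_sold = 53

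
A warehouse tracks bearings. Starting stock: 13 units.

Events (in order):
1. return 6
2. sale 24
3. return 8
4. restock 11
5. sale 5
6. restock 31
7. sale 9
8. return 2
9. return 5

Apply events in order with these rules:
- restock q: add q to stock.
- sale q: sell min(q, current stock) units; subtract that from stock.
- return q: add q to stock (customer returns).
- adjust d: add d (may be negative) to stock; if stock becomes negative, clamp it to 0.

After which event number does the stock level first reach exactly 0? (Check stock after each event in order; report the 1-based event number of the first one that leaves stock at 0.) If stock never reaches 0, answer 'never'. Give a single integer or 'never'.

Processing events:
Start: stock = 13
  Event 1 (return 6): 13 + 6 = 19
  Event 2 (sale 24): sell min(24,19)=19. stock: 19 - 19 = 0. total_sold = 19
  Event 3 (return 8): 0 + 8 = 8
  Event 4 (restock 11): 8 + 11 = 19
  Event 5 (sale 5): sell min(5,19)=5. stock: 19 - 5 = 14. total_sold = 24
  Event 6 (restock 31): 14 + 31 = 45
  Event 7 (sale 9): sell min(9,45)=9. stock: 45 - 9 = 36. total_sold = 33
  Event 8 (return 2): 36 + 2 = 38
  Event 9 (return 5): 38 + 5 = 43
Final: stock = 43, total_sold = 33

First zero at event 2.

Answer: 2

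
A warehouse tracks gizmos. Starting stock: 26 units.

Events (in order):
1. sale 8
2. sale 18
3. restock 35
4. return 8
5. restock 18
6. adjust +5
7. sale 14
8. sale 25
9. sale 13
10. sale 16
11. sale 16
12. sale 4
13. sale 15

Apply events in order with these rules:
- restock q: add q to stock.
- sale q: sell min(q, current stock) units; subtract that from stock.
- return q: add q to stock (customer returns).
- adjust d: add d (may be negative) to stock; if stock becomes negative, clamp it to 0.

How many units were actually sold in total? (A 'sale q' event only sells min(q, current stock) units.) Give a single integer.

Processing events:
Start: stock = 26
  Event 1 (sale 8): sell min(8,26)=8. stock: 26 - 8 = 18. total_sold = 8
  Event 2 (sale 18): sell min(18,18)=18. stock: 18 - 18 = 0. total_sold = 26
  Event 3 (restock 35): 0 + 35 = 35
  Event 4 (return 8): 35 + 8 = 43
  Event 5 (restock 18): 43 + 18 = 61
  Event 6 (adjust +5): 61 + 5 = 66
  Event 7 (sale 14): sell min(14,66)=14. stock: 66 - 14 = 52. total_sold = 40
  Event 8 (sale 25): sell min(25,52)=25. stock: 52 - 25 = 27. total_sold = 65
  Event 9 (sale 13): sell min(13,27)=13. stock: 27 - 13 = 14. total_sold = 78
  Event 10 (sale 16): sell min(16,14)=14. stock: 14 - 14 = 0. total_sold = 92
  Event 11 (sale 16): sell min(16,0)=0. stock: 0 - 0 = 0. total_sold = 92
  Event 12 (sale 4): sell min(4,0)=0. stock: 0 - 0 = 0. total_sold = 92
  Event 13 (sale 15): sell min(15,0)=0. stock: 0 - 0 = 0. total_sold = 92
Final: stock = 0, total_sold = 92

Answer: 92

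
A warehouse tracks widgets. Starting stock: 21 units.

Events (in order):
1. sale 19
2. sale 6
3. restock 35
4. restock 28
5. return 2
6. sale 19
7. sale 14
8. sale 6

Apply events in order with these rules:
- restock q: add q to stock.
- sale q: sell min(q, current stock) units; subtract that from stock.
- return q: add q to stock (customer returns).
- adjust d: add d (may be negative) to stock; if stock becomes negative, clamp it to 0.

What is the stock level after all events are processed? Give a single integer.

Processing events:
Start: stock = 21
  Event 1 (sale 19): sell min(19,21)=19. stock: 21 - 19 = 2. total_sold = 19
  Event 2 (sale 6): sell min(6,2)=2. stock: 2 - 2 = 0. total_sold = 21
  Event 3 (restock 35): 0 + 35 = 35
  Event 4 (restock 28): 35 + 28 = 63
  Event 5 (return 2): 63 + 2 = 65
  Event 6 (sale 19): sell min(19,65)=19. stock: 65 - 19 = 46. total_sold = 40
  Event 7 (sale 14): sell min(14,46)=14. stock: 46 - 14 = 32. total_sold = 54
  Event 8 (sale 6): sell min(6,32)=6. stock: 32 - 6 = 26. total_sold = 60
Final: stock = 26, total_sold = 60

Answer: 26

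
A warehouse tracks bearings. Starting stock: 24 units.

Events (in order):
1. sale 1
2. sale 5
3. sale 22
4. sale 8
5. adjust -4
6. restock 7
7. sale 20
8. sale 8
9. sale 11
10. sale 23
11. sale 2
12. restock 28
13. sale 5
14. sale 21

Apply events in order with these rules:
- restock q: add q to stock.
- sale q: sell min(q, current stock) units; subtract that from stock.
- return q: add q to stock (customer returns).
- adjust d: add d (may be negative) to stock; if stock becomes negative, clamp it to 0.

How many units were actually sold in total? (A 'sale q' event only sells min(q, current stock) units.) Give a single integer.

Processing events:
Start: stock = 24
  Event 1 (sale 1): sell min(1,24)=1. stock: 24 - 1 = 23. total_sold = 1
  Event 2 (sale 5): sell min(5,23)=5. stock: 23 - 5 = 18. total_sold = 6
  Event 3 (sale 22): sell min(22,18)=18. stock: 18 - 18 = 0. total_sold = 24
  Event 4 (sale 8): sell min(8,0)=0. stock: 0 - 0 = 0. total_sold = 24
  Event 5 (adjust -4): 0 + -4 = 0 (clamped to 0)
  Event 6 (restock 7): 0 + 7 = 7
  Event 7 (sale 20): sell min(20,7)=7. stock: 7 - 7 = 0. total_sold = 31
  Event 8 (sale 8): sell min(8,0)=0. stock: 0 - 0 = 0. total_sold = 31
  Event 9 (sale 11): sell min(11,0)=0. stock: 0 - 0 = 0. total_sold = 31
  Event 10 (sale 23): sell min(23,0)=0. stock: 0 - 0 = 0. total_sold = 31
  Event 11 (sale 2): sell min(2,0)=0. stock: 0 - 0 = 0. total_sold = 31
  Event 12 (restock 28): 0 + 28 = 28
  Event 13 (sale 5): sell min(5,28)=5. stock: 28 - 5 = 23. total_sold = 36
  Event 14 (sale 21): sell min(21,23)=21. stock: 23 - 21 = 2. total_sold = 57
Final: stock = 2, total_sold = 57

Answer: 57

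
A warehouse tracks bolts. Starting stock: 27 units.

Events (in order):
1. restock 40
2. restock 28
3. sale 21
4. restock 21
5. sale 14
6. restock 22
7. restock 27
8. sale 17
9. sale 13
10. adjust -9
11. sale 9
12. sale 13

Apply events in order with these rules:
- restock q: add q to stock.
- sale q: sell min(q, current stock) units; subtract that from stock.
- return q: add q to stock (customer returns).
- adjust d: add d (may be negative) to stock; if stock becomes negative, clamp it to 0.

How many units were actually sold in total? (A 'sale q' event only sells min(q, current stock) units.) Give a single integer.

Processing events:
Start: stock = 27
  Event 1 (restock 40): 27 + 40 = 67
  Event 2 (restock 28): 67 + 28 = 95
  Event 3 (sale 21): sell min(21,95)=21. stock: 95 - 21 = 74. total_sold = 21
  Event 4 (restock 21): 74 + 21 = 95
  Event 5 (sale 14): sell min(14,95)=14. stock: 95 - 14 = 81. total_sold = 35
  Event 6 (restock 22): 81 + 22 = 103
  Event 7 (restock 27): 103 + 27 = 130
  Event 8 (sale 17): sell min(17,130)=17. stock: 130 - 17 = 113. total_sold = 52
  Event 9 (sale 13): sell min(13,113)=13. stock: 113 - 13 = 100. total_sold = 65
  Event 10 (adjust -9): 100 + -9 = 91
  Event 11 (sale 9): sell min(9,91)=9. stock: 91 - 9 = 82. total_sold = 74
  Event 12 (sale 13): sell min(13,82)=13. stock: 82 - 13 = 69. total_sold = 87
Final: stock = 69, total_sold = 87

Answer: 87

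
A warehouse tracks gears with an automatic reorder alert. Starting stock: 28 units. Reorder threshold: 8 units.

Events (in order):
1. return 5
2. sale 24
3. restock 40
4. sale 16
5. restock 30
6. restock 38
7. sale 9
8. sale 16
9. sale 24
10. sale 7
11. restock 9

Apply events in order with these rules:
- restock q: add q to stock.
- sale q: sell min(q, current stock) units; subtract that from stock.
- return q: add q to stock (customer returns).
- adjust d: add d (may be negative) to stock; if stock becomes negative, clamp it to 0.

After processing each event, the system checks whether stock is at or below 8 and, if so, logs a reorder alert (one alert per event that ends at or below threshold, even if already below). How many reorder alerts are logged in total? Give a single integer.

Answer: 0

Derivation:
Processing events:
Start: stock = 28
  Event 1 (return 5): 28 + 5 = 33
  Event 2 (sale 24): sell min(24,33)=24. stock: 33 - 24 = 9. total_sold = 24
  Event 3 (restock 40): 9 + 40 = 49
  Event 4 (sale 16): sell min(16,49)=16. stock: 49 - 16 = 33. total_sold = 40
  Event 5 (restock 30): 33 + 30 = 63
  Event 6 (restock 38): 63 + 38 = 101
  Event 7 (sale 9): sell min(9,101)=9. stock: 101 - 9 = 92. total_sold = 49
  Event 8 (sale 16): sell min(16,92)=16. stock: 92 - 16 = 76. total_sold = 65
  Event 9 (sale 24): sell min(24,76)=24. stock: 76 - 24 = 52. total_sold = 89
  Event 10 (sale 7): sell min(7,52)=7. stock: 52 - 7 = 45. total_sold = 96
  Event 11 (restock 9): 45 + 9 = 54
Final: stock = 54, total_sold = 96

Checking against threshold 8:
  After event 1: stock=33 > 8
  After event 2: stock=9 > 8
  After event 3: stock=49 > 8
  After event 4: stock=33 > 8
  After event 5: stock=63 > 8
  After event 6: stock=101 > 8
  After event 7: stock=92 > 8
  After event 8: stock=76 > 8
  After event 9: stock=52 > 8
  After event 10: stock=45 > 8
  After event 11: stock=54 > 8
Alert events: []. Count = 0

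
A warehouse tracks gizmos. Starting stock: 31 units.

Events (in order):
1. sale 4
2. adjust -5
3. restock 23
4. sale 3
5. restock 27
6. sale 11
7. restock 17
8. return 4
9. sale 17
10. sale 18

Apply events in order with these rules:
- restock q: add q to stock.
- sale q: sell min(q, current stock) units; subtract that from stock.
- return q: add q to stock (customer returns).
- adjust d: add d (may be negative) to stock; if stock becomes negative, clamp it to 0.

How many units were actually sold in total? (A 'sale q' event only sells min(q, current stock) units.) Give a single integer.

Answer: 53

Derivation:
Processing events:
Start: stock = 31
  Event 1 (sale 4): sell min(4,31)=4. stock: 31 - 4 = 27. total_sold = 4
  Event 2 (adjust -5): 27 + -5 = 22
  Event 3 (restock 23): 22 + 23 = 45
  Event 4 (sale 3): sell min(3,45)=3. stock: 45 - 3 = 42. total_sold = 7
  Event 5 (restock 27): 42 + 27 = 69
  Event 6 (sale 11): sell min(11,69)=11. stock: 69 - 11 = 58. total_sold = 18
  Event 7 (restock 17): 58 + 17 = 75
  Event 8 (return 4): 75 + 4 = 79
  Event 9 (sale 17): sell min(17,79)=17. stock: 79 - 17 = 62. total_sold = 35
  Event 10 (sale 18): sell min(18,62)=18. stock: 62 - 18 = 44. total_sold = 53
Final: stock = 44, total_sold = 53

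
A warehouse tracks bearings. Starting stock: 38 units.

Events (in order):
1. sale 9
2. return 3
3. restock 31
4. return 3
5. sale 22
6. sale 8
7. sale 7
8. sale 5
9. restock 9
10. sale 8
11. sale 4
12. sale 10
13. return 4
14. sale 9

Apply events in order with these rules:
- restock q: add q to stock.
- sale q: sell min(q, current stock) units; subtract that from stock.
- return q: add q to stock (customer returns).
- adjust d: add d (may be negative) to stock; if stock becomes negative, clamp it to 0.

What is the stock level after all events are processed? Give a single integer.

Answer: 6

Derivation:
Processing events:
Start: stock = 38
  Event 1 (sale 9): sell min(9,38)=9. stock: 38 - 9 = 29. total_sold = 9
  Event 2 (return 3): 29 + 3 = 32
  Event 3 (restock 31): 32 + 31 = 63
  Event 4 (return 3): 63 + 3 = 66
  Event 5 (sale 22): sell min(22,66)=22. stock: 66 - 22 = 44. total_sold = 31
  Event 6 (sale 8): sell min(8,44)=8. stock: 44 - 8 = 36. total_sold = 39
  Event 7 (sale 7): sell min(7,36)=7. stock: 36 - 7 = 29. total_sold = 46
  Event 8 (sale 5): sell min(5,29)=5. stock: 29 - 5 = 24. total_sold = 51
  Event 9 (restock 9): 24 + 9 = 33
  Event 10 (sale 8): sell min(8,33)=8. stock: 33 - 8 = 25. total_sold = 59
  Event 11 (sale 4): sell min(4,25)=4. stock: 25 - 4 = 21. total_sold = 63
  Event 12 (sale 10): sell min(10,21)=10. stock: 21 - 10 = 11. total_sold = 73
  Event 13 (return 4): 11 + 4 = 15
  Event 14 (sale 9): sell min(9,15)=9. stock: 15 - 9 = 6. total_sold = 82
Final: stock = 6, total_sold = 82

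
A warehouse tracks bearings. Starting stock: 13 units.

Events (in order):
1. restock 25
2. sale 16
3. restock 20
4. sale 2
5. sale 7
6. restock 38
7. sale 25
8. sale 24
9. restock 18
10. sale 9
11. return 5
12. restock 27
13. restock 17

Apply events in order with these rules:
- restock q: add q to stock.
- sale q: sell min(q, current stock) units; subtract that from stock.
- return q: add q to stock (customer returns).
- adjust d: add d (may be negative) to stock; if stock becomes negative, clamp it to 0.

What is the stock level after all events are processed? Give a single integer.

Answer: 80

Derivation:
Processing events:
Start: stock = 13
  Event 1 (restock 25): 13 + 25 = 38
  Event 2 (sale 16): sell min(16,38)=16. stock: 38 - 16 = 22. total_sold = 16
  Event 3 (restock 20): 22 + 20 = 42
  Event 4 (sale 2): sell min(2,42)=2. stock: 42 - 2 = 40. total_sold = 18
  Event 5 (sale 7): sell min(7,40)=7. stock: 40 - 7 = 33. total_sold = 25
  Event 6 (restock 38): 33 + 38 = 71
  Event 7 (sale 25): sell min(25,71)=25. stock: 71 - 25 = 46. total_sold = 50
  Event 8 (sale 24): sell min(24,46)=24. stock: 46 - 24 = 22. total_sold = 74
  Event 9 (restock 18): 22 + 18 = 40
  Event 10 (sale 9): sell min(9,40)=9. stock: 40 - 9 = 31. total_sold = 83
  Event 11 (return 5): 31 + 5 = 36
  Event 12 (restock 27): 36 + 27 = 63
  Event 13 (restock 17): 63 + 17 = 80
Final: stock = 80, total_sold = 83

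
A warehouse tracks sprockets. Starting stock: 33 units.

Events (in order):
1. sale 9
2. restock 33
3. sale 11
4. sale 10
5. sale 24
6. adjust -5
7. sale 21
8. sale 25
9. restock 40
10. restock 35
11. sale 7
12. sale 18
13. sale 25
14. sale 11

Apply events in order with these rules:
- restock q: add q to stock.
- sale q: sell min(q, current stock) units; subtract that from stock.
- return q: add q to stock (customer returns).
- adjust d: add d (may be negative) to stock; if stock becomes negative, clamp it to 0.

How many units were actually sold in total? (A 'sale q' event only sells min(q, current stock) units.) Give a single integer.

Processing events:
Start: stock = 33
  Event 1 (sale 9): sell min(9,33)=9. stock: 33 - 9 = 24. total_sold = 9
  Event 2 (restock 33): 24 + 33 = 57
  Event 3 (sale 11): sell min(11,57)=11. stock: 57 - 11 = 46. total_sold = 20
  Event 4 (sale 10): sell min(10,46)=10. stock: 46 - 10 = 36. total_sold = 30
  Event 5 (sale 24): sell min(24,36)=24. stock: 36 - 24 = 12. total_sold = 54
  Event 6 (adjust -5): 12 + -5 = 7
  Event 7 (sale 21): sell min(21,7)=7. stock: 7 - 7 = 0. total_sold = 61
  Event 8 (sale 25): sell min(25,0)=0. stock: 0 - 0 = 0. total_sold = 61
  Event 9 (restock 40): 0 + 40 = 40
  Event 10 (restock 35): 40 + 35 = 75
  Event 11 (sale 7): sell min(7,75)=7. stock: 75 - 7 = 68. total_sold = 68
  Event 12 (sale 18): sell min(18,68)=18. stock: 68 - 18 = 50. total_sold = 86
  Event 13 (sale 25): sell min(25,50)=25. stock: 50 - 25 = 25. total_sold = 111
  Event 14 (sale 11): sell min(11,25)=11. stock: 25 - 11 = 14. total_sold = 122
Final: stock = 14, total_sold = 122

Answer: 122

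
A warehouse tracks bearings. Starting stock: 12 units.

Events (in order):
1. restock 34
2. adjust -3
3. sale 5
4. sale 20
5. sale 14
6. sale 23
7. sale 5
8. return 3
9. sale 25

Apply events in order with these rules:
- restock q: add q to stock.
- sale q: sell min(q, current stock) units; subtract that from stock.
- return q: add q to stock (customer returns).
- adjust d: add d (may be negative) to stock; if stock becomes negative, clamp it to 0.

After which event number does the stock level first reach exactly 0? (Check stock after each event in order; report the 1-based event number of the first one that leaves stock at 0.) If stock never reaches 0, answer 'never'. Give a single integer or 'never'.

Answer: 6

Derivation:
Processing events:
Start: stock = 12
  Event 1 (restock 34): 12 + 34 = 46
  Event 2 (adjust -3): 46 + -3 = 43
  Event 3 (sale 5): sell min(5,43)=5. stock: 43 - 5 = 38. total_sold = 5
  Event 4 (sale 20): sell min(20,38)=20. stock: 38 - 20 = 18. total_sold = 25
  Event 5 (sale 14): sell min(14,18)=14. stock: 18 - 14 = 4. total_sold = 39
  Event 6 (sale 23): sell min(23,4)=4. stock: 4 - 4 = 0. total_sold = 43
  Event 7 (sale 5): sell min(5,0)=0. stock: 0 - 0 = 0. total_sold = 43
  Event 8 (return 3): 0 + 3 = 3
  Event 9 (sale 25): sell min(25,3)=3. stock: 3 - 3 = 0. total_sold = 46
Final: stock = 0, total_sold = 46

First zero at event 6.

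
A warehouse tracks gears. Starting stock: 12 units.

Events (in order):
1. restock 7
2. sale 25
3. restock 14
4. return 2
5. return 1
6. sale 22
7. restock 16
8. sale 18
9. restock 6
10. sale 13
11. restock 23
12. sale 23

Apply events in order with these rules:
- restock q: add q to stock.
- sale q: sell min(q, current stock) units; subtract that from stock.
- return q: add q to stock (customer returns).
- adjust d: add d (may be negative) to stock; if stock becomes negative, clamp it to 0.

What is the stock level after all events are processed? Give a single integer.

Processing events:
Start: stock = 12
  Event 1 (restock 7): 12 + 7 = 19
  Event 2 (sale 25): sell min(25,19)=19. stock: 19 - 19 = 0. total_sold = 19
  Event 3 (restock 14): 0 + 14 = 14
  Event 4 (return 2): 14 + 2 = 16
  Event 5 (return 1): 16 + 1 = 17
  Event 6 (sale 22): sell min(22,17)=17. stock: 17 - 17 = 0. total_sold = 36
  Event 7 (restock 16): 0 + 16 = 16
  Event 8 (sale 18): sell min(18,16)=16. stock: 16 - 16 = 0. total_sold = 52
  Event 9 (restock 6): 0 + 6 = 6
  Event 10 (sale 13): sell min(13,6)=6. stock: 6 - 6 = 0. total_sold = 58
  Event 11 (restock 23): 0 + 23 = 23
  Event 12 (sale 23): sell min(23,23)=23. stock: 23 - 23 = 0. total_sold = 81
Final: stock = 0, total_sold = 81

Answer: 0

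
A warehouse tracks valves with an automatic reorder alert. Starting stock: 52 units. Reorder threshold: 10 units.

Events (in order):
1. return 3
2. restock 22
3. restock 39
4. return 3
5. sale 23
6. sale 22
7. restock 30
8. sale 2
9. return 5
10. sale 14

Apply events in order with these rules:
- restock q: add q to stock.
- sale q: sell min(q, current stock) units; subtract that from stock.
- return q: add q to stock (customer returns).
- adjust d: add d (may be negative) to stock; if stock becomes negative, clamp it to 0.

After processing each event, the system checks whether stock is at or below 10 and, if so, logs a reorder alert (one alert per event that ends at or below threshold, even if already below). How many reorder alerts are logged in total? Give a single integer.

Answer: 0

Derivation:
Processing events:
Start: stock = 52
  Event 1 (return 3): 52 + 3 = 55
  Event 2 (restock 22): 55 + 22 = 77
  Event 3 (restock 39): 77 + 39 = 116
  Event 4 (return 3): 116 + 3 = 119
  Event 5 (sale 23): sell min(23,119)=23. stock: 119 - 23 = 96. total_sold = 23
  Event 6 (sale 22): sell min(22,96)=22. stock: 96 - 22 = 74. total_sold = 45
  Event 7 (restock 30): 74 + 30 = 104
  Event 8 (sale 2): sell min(2,104)=2. stock: 104 - 2 = 102. total_sold = 47
  Event 9 (return 5): 102 + 5 = 107
  Event 10 (sale 14): sell min(14,107)=14. stock: 107 - 14 = 93. total_sold = 61
Final: stock = 93, total_sold = 61

Checking against threshold 10:
  After event 1: stock=55 > 10
  After event 2: stock=77 > 10
  After event 3: stock=116 > 10
  After event 4: stock=119 > 10
  After event 5: stock=96 > 10
  After event 6: stock=74 > 10
  After event 7: stock=104 > 10
  After event 8: stock=102 > 10
  After event 9: stock=107 > 10
  After event 10: stock=93 > 10
Alert events: []. Count = 0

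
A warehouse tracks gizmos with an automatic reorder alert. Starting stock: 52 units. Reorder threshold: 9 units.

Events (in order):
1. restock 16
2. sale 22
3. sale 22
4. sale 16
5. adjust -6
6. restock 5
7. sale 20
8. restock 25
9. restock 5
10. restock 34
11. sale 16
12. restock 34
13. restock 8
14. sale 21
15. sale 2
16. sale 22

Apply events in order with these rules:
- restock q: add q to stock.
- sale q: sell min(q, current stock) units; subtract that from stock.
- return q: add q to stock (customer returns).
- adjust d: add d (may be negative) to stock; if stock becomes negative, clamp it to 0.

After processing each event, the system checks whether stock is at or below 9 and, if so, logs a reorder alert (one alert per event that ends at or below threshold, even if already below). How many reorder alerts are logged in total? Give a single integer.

Answer: 4

Derivation:
Processing events:
Start: stock = 52
  Event 1 (restock 16): 52 + 16 = 68
  Event 2 (sale 22): sell min(22,68)=22. stock: 68 - 22 = 46. total_sold = 22
  Event 3 (sale 22): sell min(22,46)=22. stock: 46 - 22 = 24. total_sold = 44
  Event 4 (sale 16): sell min(16,24)=16. stock: 24 - 16 = 8. total_sold = 60
  Event 5 (adjust -6): 8 + -6 = 2
  Event 6 (restock 5): 2 + 5 = 7
  Event 7 (sale 20): sell min(20,7)=7. stock: 7 - 7 = 0. total_sold = 67
  Event 8 (restock 25): 0 + 25 = 25
  Event 9 (restock 5): 25 + 5 = 30
  Event 10 (restock 34): 30 + 34 = 64
  Event 11 (sale 16): sell min(16,64)=16. stock: 64 - 16 = 48. total_sold = 83
  Event 12 (restock 34): 48 + 34 = 82
  Event 13 (restock 8): 82 + 8 = 90
  Event 14 (sale 21): sell min(21,90)=21. stock: 90 - 21 = 69. total_sold = 104
  Event 15 (sale 2): sell min(2,69)=2. stock: 69 - 2 = 67. total_sold = 106
  Event 16 (sale 22): sell min(22,67)=22. stock: 67 - 22 = 45. total_sold = 128
Final: stock = 45, total_sold = 128

Checking against threshold 9:
  After event 1: stock=68 > 9
  After event 2: stock=46 > 9
  After event 3: stock=24 > 9
  After event 4: stock=8 <= 9 -> ALERT
  After event 5: stock=2 <= 9 -> ALERT
  After event 6: stock=7 <= 9 -> ALERT
  After event 7: stock=0 <= 9 -> ALERT
  After event 8: stock=25 > 9
  After event 9: stock=30 > 9
  After event 10: stock=64 > 9
  After event 11: stock=48 > 9
  After event 12: stock=82 > 9
  After event 13: stock=90 > 9
  After event 14: stock=69 > 9
  After event 15: stock=67 > 9
  After event 16: stock=45 > 9
Alert events: [4, 5, 6, 7]. Count = 4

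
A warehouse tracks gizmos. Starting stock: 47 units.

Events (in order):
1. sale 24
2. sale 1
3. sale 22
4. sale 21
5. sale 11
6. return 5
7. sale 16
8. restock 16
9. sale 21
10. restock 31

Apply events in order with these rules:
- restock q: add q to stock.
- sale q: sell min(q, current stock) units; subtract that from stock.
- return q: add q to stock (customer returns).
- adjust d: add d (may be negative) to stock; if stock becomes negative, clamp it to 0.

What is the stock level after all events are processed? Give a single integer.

Answer: 31

Derivation:
Processing events:
Start: stock = 47
  Event 1 (sale 24): sell min(24,47)=24. stock: 47 - 24 = 23. total_sold = 24
  Event 2 (sale 1): sell min(1,23)=1. stock: 23 - 1 = 22. total_sold = 25
  Event 3 (sale 22): sell min(22,22)=22. stock: 22 - 22 = 0. total_sold = 47
  Event 4 (sale 21): sell min(21,0)=0. stock: 0 - 0 = 0. total_sold = 47
  Event 5 (sale 11): sell min(11,0)=0. stock: 0 - 0 = 0. total_sold = 47
  Event 6 (return 5): 0 + 5 = 5
  Event 7 (sale 16): sell min(16,5)=5. stock: 5 - 5 = 0. total_sold = 52
  Event 8 (restock 16): 0 + 16 = 16
  Event 9 (sale 21): sell min(21,16)=16. stock: 16 - 16 = 0. total_sold = 68
  Event 10 (restock 31): 0 + 31 = 31
Final: stock = 31, total_sold = 68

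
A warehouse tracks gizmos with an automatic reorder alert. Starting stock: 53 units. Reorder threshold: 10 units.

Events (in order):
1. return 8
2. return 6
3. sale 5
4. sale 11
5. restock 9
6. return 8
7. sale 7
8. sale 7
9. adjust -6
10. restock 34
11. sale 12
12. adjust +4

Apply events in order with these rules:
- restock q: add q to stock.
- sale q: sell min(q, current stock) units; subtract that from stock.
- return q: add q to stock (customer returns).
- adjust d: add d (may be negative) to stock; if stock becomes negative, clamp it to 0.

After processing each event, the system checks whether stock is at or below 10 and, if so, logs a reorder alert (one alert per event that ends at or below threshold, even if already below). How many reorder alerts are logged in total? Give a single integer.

Processing events:
Start: stock = 53
  Event 1 (return 8): 53 + 8 = 61
  Event 2 (return 6): 61 + 6 = 67
  Event 3 (sale 5): sell min(5,67)=5. stock: 67 - 5 = 62. total_sold = 5
  Event 4 (sale 11): sell min(11,62)=11. stock: 62 - 11 = 51. total_sold = 16
  Event 5 (restock 9): 51 + 9 = 60
  Event 6 (return 8): 60 + 8 = 68
  Event 7 (sale 7): sell min(7,68)=7. stock: 68 - 7 = 61. total_sold = 23
  Event 8 (sale 7): sell min(7,61)=7. stock: 61 - 7 = 54. total_sold = 30
  Event 9 (adjust -6): 54 + -6 = 48
  Event 10 (restock 34): 48 + 34 = 82
  Event 11 (sale 12): sell min(12,82)=12. stock: 82 - 12 = 70. total_sold = 42
  Event 12 (adjust +4): 70 + 4 = 74
Final: stock = 74, total_sold = 42

Checking against threshold 10:
  After event 1: stock=61 > 10
  After event 2: stock=67 > 10
  After event 3: stock=62 > 10
  After event 4: stock=51 > 10
  After event 5: stock=60 > 10
  After event 6: stock=68 > 10
  After event 7: stock=61 > 10
  After event 8: stock=54 > 10
  After event 9: stock=48 > 10
  After event 10: stock=82 > 10
  After event 11: stock=70 > 10
  After event 12: stock=74 > 10
Alert events: []. Count = 0

Answer: 0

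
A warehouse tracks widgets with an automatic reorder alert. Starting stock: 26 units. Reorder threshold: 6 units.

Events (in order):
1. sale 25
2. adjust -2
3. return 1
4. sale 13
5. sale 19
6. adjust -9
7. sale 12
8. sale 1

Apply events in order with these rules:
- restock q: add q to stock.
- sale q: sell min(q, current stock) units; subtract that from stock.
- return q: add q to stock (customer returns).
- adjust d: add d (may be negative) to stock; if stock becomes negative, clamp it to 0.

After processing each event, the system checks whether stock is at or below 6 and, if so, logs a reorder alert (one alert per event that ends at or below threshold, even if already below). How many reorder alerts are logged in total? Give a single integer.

Answer: 8

Derivation:
Processing events:
Start: stock = 26
  Event 1 (sale 25): sell min(25,26)=25. stock: 26 - 25 = 1. total_sold = 25
  Event 2 (adjust -2): 1 + -2 = 0 (clamped to 0)
  Event 3 (return 1): 0 + 1 = 1
  Event 4 (sale 13): sell min(13,1)=1. stock: 1 - 1 = 0. total_sold = 26
  Event 5 (sale 19): sell min(19,0)=0. stock: 0 - 0 = 0. total_sold = 26
  Event 6 (adjust -9): 0 + -9 = 0 (clamped to 0)
  Event 7 (sale 12): sell min(12,0)=0. stock: 0 - 0 = 0. total_sold = 26
  Event 8 (sale 1): sell min(1,0)=0. stock: 0 - 0 = 0. total_sold = 26
Final: stock = 0, total_sold = 26

Checking against threshold 6:
  After event 1: stock=1 <= 6 -> ALERT
  After event 2: stock=0 <= 6 -> ALERT
  After event 3: stock=1 <= 6 -> ALERT
  After event 4: stock=0 <= 6 -> ALERT
  After event 5: stock=0 <= 6 -> ALERT
  After event 6: stock=0 <= 6 -> ALERT
  After event 7: stock=0 <= 6 -> ALERT
  After event 8: stock=0 <= 6 -> ALERT
Alert events: [1, 2, 3, 4, 5, 6, 7, 8]. Count = 8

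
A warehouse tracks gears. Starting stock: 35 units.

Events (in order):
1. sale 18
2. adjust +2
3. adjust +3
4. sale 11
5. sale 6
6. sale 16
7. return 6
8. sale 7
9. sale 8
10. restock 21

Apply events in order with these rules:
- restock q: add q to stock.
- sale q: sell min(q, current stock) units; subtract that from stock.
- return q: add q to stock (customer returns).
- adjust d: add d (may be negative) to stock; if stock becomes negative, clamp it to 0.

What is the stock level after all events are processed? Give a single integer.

Answer: 21

Derivation:
Processing events:
Start: stock = 35
  Event 1 (sale 18): sell min(18,35)=18. stock: 35 - 18 = 17. total_sold = 18
  Event 2 (adjust +2): 17 + 2 = 19
  Event 3 (adjust +3): 19 + 3 = 22
  Event 4 (sale 11): sell min(11,22)=11. stock: 22 - 11 = 11. total_sold = 29
  Event 5 (sale 6): sell min(6,11)=6. stock: 11 - 6 = 5. total_sold = 35
  Event 6 (sale 16): sell min(16,5)=5. stock: 5 - 5 = 0. total_sold = 40
  Event 7 (return 6): 0 + 6 = 6
  Event 8 (sale 7): sell min(7,6)=6. stock: 6 - 6 = 0. total_sold = 46
  Event 9 (sale 8): sell min(8,0)=0. stock: 0 - 0 = 0. total_sold = 46
  Event 10 (restock 21): 0 + 21 = 21
Final: stock = 21, total_sold = 46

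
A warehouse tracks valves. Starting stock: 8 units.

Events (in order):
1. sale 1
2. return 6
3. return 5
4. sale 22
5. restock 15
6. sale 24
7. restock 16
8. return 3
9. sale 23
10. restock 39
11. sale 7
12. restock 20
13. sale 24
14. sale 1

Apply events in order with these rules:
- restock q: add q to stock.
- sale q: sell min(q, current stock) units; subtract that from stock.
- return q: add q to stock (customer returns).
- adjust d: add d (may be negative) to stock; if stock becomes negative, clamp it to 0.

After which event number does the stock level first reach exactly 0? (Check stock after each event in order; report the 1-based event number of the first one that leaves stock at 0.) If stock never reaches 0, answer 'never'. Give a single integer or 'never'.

Processing events:
Start: stock = 8
  Event 1 (sale 1): sell min(1,8)=1. stock: 8 - 1 = 7. total_sold = 1
  Event 2 (return 6): 7 + 6 = 13
  Event 3 (return 5): 13 + 5 = 18
  Event 4 (sale 22): sell min(22,18)=18. stock: 18 - 18 = 0. total_sold = 19
  Event 5 (restock 15): 0 + 15 = 15
  Event 6 (sale 24): sell min(24,15)=15. stock: 15 - 15 = 0. total_sold = 34
  Event 7 (restock 16): 0 + 16 = 16
  Event 8 (return 3): 16 + 3 = 19
  Event 9 (sale 23): sell min(23,19)=19. stock: 19 - 19 = 0. total_sold = 53
  Event 10 (restock 39): 0 + 39 = 39
  Event 11 (sale 7): sell min(7,39)=7. stock: 39 - 7 = 32. total_sold = 60
  Event 12 (restock 20): 32 + 20 = 52
  Event 13 (sale 24): sell min(24,52)=24. stock: 52 - 24 = 28. total_sold = 84
  Event 14 (sale 1): sell min(1,28)=1. stock: 28 - 1 = 27. total_sold = 85
Final: stock = 27, total_sold = 85

First zero at event 4.

Answer: 4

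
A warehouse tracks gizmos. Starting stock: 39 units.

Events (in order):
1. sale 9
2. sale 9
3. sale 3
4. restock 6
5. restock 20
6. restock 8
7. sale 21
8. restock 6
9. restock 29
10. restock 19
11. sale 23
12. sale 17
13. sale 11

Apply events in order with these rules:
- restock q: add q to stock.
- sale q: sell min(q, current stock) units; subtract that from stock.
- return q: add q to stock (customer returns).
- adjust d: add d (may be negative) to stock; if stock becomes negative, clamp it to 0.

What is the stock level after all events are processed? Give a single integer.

Processing events:
Start: stock = 39
  Event 1 (sale 9): sell min(9,39)=9. stock: 39 - 9 = 30. total_sold = 9
  Event 2 (sale 9): sell min(9,30)=9. stock: 30 - 9 = 21. total_sold = 18
  Event 3 (sale 3): sell min(3,21)=3. stock: 21 - 3 = 18. total_sold = 21
  Event 4 (restock 6): 18 + 6 = 24
  Event 5 (restock 20): 24 + 20 = 44
  Event 6 (restock 8): 44 + 8 = 52
  Event 7 (sale 21): sell min(21,52)=21. stock: 52 - 21 = 31. total_sold = 42
  Event 8 (restock 6): 31 + 6 = 37
  Event 9 (restock 29): 37 + 29 = 66
  Event 10 (restock 19): 66 + 19 = 85
  Event 11 (sale 23): sell min(23,85)=23. stock: 85 - 23 = 62. total_sold = 65
  Event 12 (sale 17): sell min(17,62)=17. stock: 62 - 17 = 45. total_sold = 82
  Event 13 (sale 11): sell min(11,45)=11. stock: 45 - 11 = 34. total_sold = 93
Final: stock = 34, total_sold = 93

Answer: 34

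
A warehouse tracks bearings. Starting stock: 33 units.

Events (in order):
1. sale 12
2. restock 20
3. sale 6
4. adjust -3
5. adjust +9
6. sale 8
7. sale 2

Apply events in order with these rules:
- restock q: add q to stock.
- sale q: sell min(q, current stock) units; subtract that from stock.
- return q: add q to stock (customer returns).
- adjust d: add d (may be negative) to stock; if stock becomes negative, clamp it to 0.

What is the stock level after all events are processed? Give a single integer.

Processing events:
Start: stock = 33
  Event 1 (sale 12): sell min(12,33)=12. stock: 33 - 12 = 21. total_sold = 12
  Event 2 (restock 20): 21 + 20 = 41
  Event 3 (sale 6): sell min(6,41)=6. stock: 41 - 6 = 35. total_sold = 18
  Event 4 (adjust -3): 35 + -3 = 32
  Event 5 (adjust +9): 32 + 9 = 41
  Event 6 (sale 8): sell min(8,41)=8. stock: 41 - 8 = 33. total_sold = 26
  Event 7 (sale 2): sell min(2,33)=2. stock: 33 - 2 = 31. total_sold = 28
Final: stock = 31, total_sold = 28

Answer: 31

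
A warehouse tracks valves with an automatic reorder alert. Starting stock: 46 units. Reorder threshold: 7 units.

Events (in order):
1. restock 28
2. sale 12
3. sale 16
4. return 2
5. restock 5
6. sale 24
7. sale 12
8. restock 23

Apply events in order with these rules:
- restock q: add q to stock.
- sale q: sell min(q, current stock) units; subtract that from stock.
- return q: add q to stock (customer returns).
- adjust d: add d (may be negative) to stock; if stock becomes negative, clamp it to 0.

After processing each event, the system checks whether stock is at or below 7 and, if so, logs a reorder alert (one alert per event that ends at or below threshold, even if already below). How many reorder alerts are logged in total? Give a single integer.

Processing events:
Start: stock = 46
  Event 1 (restock 28): 46 + 28 = 74
  Event 2 (sale 12): sell min(12,74)=12. stock: 74 - 12 = 62. total_sold = 12
  Event 3 (sale 16): sell min(16,62)=16. stock: 62 - 16 = 46. total_sold = 28
  Event 4 (return 2): 46 + 2 = 48
  Event 5 (restock 5): 48 + 5 = 53
  Event 6 (sale 24): sell min(24,53)=24. stock: 53 - 24 = 29. total_sold = 52
  Event 7 (sale 12): sell min(12,29)=12. stock: 29 - 12 = 17. total_sold = 64
  Event 8 (restock 23): 17 + 23 = 40
Final: stock = 40, total_sold = 64

Checking against threshold 7:
  After event 1: stock=74 > 7
  After event 2: stock=62 > 7
  After event 3: stock=46 > 7
  After event 4: stock=48 > 7
  After event 5: stock=53 > 7
  After event 6: stock=29 > 7
  After event 7: stock=17 > 7
  After event 8: stock=40 > 7
Alert events: []. Count = 0

Answer: 0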